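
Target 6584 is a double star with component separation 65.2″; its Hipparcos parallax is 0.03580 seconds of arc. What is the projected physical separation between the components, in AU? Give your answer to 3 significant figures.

d = 1/p = 1/0.03580″ = 27.933 pc.
At distance d (pc), an angle of θ arcsec spans θ·d AU: s = 65.2 × 27.933 = 1821.2 AU.

1820 AU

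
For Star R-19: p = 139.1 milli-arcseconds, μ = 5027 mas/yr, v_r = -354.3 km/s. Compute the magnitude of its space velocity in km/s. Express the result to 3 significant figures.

d = 1/p = 1/0.1391″ = 7.1891 pc.
μ = 5027 mas/yr = 5.027 ″/yr.
v_t = 4.740 μ d = 4.740 × 5.027 × 7.1891 = 171.3 km/s.
v = √(v_r² + v_t²) = √((-354.3)² + 171.3²) = √154872 = 393.54 km/s.

394 km/s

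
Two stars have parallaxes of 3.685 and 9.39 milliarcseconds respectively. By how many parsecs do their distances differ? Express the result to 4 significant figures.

d_A = 1/0.003685″ = 271.37 pc; d_B = 1/0.009390″ = 106.5 pc.
|d_B − d_A| = |106.5 − 271.37| = 164.87 pc.

164.9 pc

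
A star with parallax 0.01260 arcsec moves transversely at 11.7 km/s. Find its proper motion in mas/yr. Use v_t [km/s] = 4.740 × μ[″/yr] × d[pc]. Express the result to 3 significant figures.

d = 1/p = 1/0.01260″ = 79.365 pc.
μ = v_t / (4.74 d) = 11.7 / (4.74 × 79.365) = 11.7 / 376.19 = 0.031101 ″/yr = 31.101 mas/yr.

31.1 mas/yr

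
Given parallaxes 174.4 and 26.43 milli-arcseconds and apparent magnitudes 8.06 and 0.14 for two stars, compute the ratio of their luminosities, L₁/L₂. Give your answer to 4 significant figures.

L₁/L₂ = 1.560 × 10^-5

d₁ = 1/p₁ = 1/0.1744″ = 5.7339 pc; d₂ = 1/p₂ = 1/0.02643″ = 37.836 pc.
M₁ = m₁ − 5 log₁₀ d₁ + 5 = 8.06 − 3.7923 + 5 = 9.2677.
M₂ = 0.14 − 7.8895 + 5 = -2.7495.
L₁/L₂ = 10^(0.4(M₂ − M₁)) = 10^(0.4 × (-12.0172)) = 10^(-4.80688) = 0.0000156.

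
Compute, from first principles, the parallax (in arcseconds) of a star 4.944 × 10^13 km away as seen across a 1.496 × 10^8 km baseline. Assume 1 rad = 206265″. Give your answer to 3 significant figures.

θ ≈ B/d = (1.496 × 10^8) / (4.944 × 10^13) = 3.0259 × 10^-6 rad.
In arcseconds: 3.0259 × 10^-6 × 206265 = 0.62414″.

0.624 arcsec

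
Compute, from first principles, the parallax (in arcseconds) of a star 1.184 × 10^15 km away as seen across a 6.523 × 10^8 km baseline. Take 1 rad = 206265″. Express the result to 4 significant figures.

0.1136 arcsec

θ ≈ B/d = (6.523 × 10^8) / (1.184 × 10^15) = 5.5093 × 10^-7 rad.
In arcseconds: 5.5093 × 10^-7 × 206265 = 0.11364″.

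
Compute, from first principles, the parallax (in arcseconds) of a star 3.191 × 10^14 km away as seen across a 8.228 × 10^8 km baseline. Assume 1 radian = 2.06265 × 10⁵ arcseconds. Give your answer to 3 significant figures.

0.532 arcsec

θ ≈ B/d = (8.228 × 10^8) / (3.191 × 10^14) = 2.5785 × 10^-6 rad.
In arcseconds: 2.5785 × 10^-6 × 206265 = 0.53185″.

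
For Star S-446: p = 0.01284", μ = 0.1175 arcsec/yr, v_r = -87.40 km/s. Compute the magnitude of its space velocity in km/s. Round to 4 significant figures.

97.57 km/s

d = 1/p = 1/0.01284″ = 77.882 pc.
v_t = 4.740 μ d = 4.740 × 0.1175 × 77.882 = 43.376 km/s.
v = √(v_r² + v_t²) = √((-87.40)² + 43.376²) = √9520.24 = 97.572 km/s.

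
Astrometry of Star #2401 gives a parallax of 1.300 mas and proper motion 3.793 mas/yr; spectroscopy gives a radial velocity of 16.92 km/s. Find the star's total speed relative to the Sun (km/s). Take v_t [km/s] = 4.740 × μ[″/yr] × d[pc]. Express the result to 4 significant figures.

d = 1/p = 1/0.001300″ = 769.23 pc.
μ = 3.793 mas/yr = 0.003793 ″/yr.
v_t = 4.740 μ d = 4.740 × 0.003793 × 769.23 = 13.83 km/s.
v = √(v_r² + v_t²) = √(16.92² + 13.83²) = √477.555 = 21.853 km/s.

21.85 km/s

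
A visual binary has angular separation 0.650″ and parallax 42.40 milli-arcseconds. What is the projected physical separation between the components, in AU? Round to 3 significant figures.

d = 1/p = 1/0.04240″ = 23.585 pc.
At distance d (pc), an angle of θ arcsec spans θ·d AU: s = 0.650 × 23.585 = 15.33 AU.

15.3 AU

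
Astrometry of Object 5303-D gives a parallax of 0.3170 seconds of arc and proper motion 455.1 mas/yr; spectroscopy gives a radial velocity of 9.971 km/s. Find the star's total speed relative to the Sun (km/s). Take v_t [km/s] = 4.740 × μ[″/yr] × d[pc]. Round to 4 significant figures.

12.07 km/s

d = 1/p = 1/0.3170″ = 3.1546 pc.
μ = 455.1 mas/yr = 0.4551 ″/yr.
v_t = 4.740 μ d = 4.740 × 0.4551 × 3.1546 = 6.805 km/s.
v = √(v_r² + v_t²) = √(9.971² + 6.805²) = √145.729 = 12.072 km/s.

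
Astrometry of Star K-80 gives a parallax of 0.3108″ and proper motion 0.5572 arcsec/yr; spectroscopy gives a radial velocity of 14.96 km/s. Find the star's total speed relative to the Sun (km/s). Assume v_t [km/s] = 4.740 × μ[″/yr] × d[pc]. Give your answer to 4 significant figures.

d = 1/p = 1/0.3108″ = 3.2175 pc.
v_t = 4.740 μ d = 4.740 × 0.5572 × 3.2175 = 8.4978 km/s.
v = √(v_r² + v_t²) = √(14.96² + 8.4978²) = √296.014 = 17.205 km/s.

17.21 km/s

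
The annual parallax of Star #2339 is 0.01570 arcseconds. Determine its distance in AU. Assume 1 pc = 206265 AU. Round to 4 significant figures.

1.314 × 10^7 AU

d = 1/p = 1/0.01570 = 63.694 pc.
In AU: 63.694 × 206265 = 1.3138 × 10^7 AU.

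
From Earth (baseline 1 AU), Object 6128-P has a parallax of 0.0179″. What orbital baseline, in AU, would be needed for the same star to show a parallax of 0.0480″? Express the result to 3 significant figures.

Parallax scales linearly with baseline: p ∝ B, so B = p_target / p_Earth × 1 AU.
B = 0.0480 / 0.0179 = 2.6816 AU.

2.68 AU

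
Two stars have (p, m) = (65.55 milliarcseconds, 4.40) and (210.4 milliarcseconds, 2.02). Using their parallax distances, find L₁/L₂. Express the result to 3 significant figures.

L₁/L₂ = 1.15

d₁ = 1/p₁ = 1/0.06555″ = 15.256 pc; d₂ = 1/p₂ = 1/0.2104″ = 4.7529 pc.
M₁ = m₁ − 5 log₁₀ d₁ + 5 = 4.40 − 5.9172 + 5 = 3.4828.
M₂ = 2.02 − 3.3848 + 5 = 3.6352.
L₁/L₂ = 10^(0.4(M₂ − M₁)) = 10^(0.4 × 0.1524) = 10^0.06096 = 1.1507.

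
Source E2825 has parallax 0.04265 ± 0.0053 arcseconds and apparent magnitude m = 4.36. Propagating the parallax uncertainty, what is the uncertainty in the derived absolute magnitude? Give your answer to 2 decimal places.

σ_M = 0.27 mag

M = m − 5 log₁₀ d + 5 = m + 5 log₁₀ p + 5, so ∂M/∂p = 5/(p ln 10).
σ_M = (5/ln 10) · (σ_p/p) = 2.1715 × 0.0053/0.04265 = 2.1715 × 0.12427 = 0.26985.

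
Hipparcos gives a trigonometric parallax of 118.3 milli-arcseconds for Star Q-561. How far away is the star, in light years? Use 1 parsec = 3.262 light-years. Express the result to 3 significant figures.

p = 118.3 milli-arcseconds = 0.1183 arcsec.
d = 1/p = 1/0.1183 = 8.4531 pc.
In light-years: 8.4531 × 3.262 = 27.574 ly.

27.6 light years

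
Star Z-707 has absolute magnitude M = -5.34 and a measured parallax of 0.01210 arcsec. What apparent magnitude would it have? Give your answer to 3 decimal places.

m = -0.754

d = 1/p = 1/0.01210″ = 82.645 pc.
m − M = 5 log₁₀ d − 5 = 5 log₁₀(82.645) − 5 = 9.5861 − 5 = 4.5861.
m = M + (m − M) = -5.34 + 4.5861 = -0.754.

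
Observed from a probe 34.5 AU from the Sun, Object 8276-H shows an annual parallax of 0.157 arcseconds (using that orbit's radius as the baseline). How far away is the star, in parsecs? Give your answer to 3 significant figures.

With baseline B (in AU) and parallax p (in arcsec), d = B/p parsecs.
d = 34.5 / 0.157 = 219.75 pc.

220 pc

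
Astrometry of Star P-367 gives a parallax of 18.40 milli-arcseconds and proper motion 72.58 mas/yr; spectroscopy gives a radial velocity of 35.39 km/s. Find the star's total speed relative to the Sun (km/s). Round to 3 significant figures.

d = 1/p = 1/0.01840″ = 54.348 pc.
μ = 72.58 mas/yr = 0.07258 ″/yr.
v_t = 4.740 μ d = 4.740 × 0.07258 × 54.348 = 18.697 km/s.
v = √(v_r² + v_t²) = √(35.39² + 18.697²) = √1602.03 = 40.025 km/s.

40.0 km/s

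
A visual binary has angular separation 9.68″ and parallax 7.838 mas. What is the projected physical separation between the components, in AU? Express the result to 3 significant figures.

d = 1/p = 1/0.007838″ = 127.58 pc.
At distance d (pc), an angle of θ arcsec spans θ·d AU: s = 9.68 × 127.58 = 1235 AU.

1240 AU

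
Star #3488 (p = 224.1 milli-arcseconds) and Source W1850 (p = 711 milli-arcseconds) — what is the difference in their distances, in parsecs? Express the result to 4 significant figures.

3.056 pc

d_A = 1/0.2241″ = 4.4623 pc; d_B = 1/0.7110″ = 1.4065 pc.
|d_B − d_A| = |1.4065 − 4.4623| = 3.0558 pc.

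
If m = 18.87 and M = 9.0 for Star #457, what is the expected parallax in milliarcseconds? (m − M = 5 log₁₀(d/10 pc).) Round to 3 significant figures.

1.06 mas

m − M = 18.87 − 9.0 = 9.87.
d = 10^((m−M)/5 + 1) = 10^2.974 = 941.89 pc.
p = 1/d = 1/941.89 = 0.0010617 arcsec = 1.0617 mas.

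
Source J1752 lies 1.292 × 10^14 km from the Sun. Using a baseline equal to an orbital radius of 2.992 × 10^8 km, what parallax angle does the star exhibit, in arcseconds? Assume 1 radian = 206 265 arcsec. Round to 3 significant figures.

θ ≈ B/d = (2.992 × 10^8) / (1.292 × 10^14) = 2.3158 × 10^-6 rad.
In arcseconds: 2.3158 × 10^-6 × 206265 = 0.47767″.

0.478 arcsec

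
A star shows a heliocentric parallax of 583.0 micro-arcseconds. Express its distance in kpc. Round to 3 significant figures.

1.72 kpc

p = 583.0 micro-arcseconds = 0.0005830 arcsec.
d = 1/p = 1/0.0005830 = 1715.3 pc.
= 1.7153 kpc.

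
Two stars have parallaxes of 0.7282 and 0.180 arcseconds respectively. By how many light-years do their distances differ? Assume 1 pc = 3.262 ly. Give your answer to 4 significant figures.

d_A = 1/0.7282″ = 1.3732 pc; d_B = 1/0.1800″ = 5.5556 pc.
|d_B − d_A| = |5.5556 − 1.3732| = 4.1824 pc = 4.1824 × 3.262 ly = 13.643 ly.

13.64 ly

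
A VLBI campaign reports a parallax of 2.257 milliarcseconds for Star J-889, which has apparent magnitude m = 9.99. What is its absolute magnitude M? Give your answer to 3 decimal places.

M = 1.758

d = 1/p = 1/0.002257″ = 443.07 pc.
m − M = 5 log₁₀(443.07) − 5 = 13.2324 − 5 = 8.2324.
M = m − (m − M) = 9.99 − 8.2324 = 1.758.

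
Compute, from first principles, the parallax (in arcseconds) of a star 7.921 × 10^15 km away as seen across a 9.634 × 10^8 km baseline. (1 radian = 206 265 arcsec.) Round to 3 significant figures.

θ ≈ B/d = (9.634 × 10^8) / (7.921 × 10^15) = 1.2163 × 10^-7 rad.
In arcseconds: 1.2163 × 10^-7 × 206265 = 0.025088″.

0.0251 arcsec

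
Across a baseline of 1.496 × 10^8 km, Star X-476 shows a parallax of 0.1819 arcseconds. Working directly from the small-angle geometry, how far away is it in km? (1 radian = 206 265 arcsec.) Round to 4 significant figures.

θ = 0.1819″ = 0.1819/206265 = 8.8188 × 10^-7 rad.
d = B/θ = (1.496 × 10^8) / (8.8188 × 10^-7) = 1.6964 × 10^14 km.

1.696 × 10^14 km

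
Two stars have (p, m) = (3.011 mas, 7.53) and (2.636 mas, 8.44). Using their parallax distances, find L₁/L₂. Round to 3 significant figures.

d₁ = 1/p₁ = 1/0.003011″ = 332.12 pc; d₂ = 1/p₂ = 1/0.002636″ = 379.36 pc.
M₁ = m₁ − 5 log₁₀ d₁ + 5 = 7.53 − 12.6065 + 5 = -0.0765.
M₂ = 8.44 − 12.8953 + 5 = 0.5447.
L₁/L₂ = 10^(0.4(M₂ − M₁)) = 10^(0.4 × 0.6212) = 10^0.24848 = 1.7721.

L₁/L₂ = 1.77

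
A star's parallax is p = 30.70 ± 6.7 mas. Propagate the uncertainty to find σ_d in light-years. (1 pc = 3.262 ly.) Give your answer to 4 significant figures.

23.19 ly

d = 1/p, so σ_d = σ_p / p².
σ_d = 0.00670 / (0.03070)² = 0.00670 / 0.00094249 = 7.1088 pc = 7.1088 × 3.262 ly = 23.189 ly.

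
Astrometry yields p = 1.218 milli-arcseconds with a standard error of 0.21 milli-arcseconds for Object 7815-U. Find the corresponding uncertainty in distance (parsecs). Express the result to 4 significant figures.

d = 1/p, so σ_d = σ_p / p².
σ_d = 0.000210 / (0.001218)² = 0.000210 / 0.0000014835 = 141.56 pc.

141.6 pc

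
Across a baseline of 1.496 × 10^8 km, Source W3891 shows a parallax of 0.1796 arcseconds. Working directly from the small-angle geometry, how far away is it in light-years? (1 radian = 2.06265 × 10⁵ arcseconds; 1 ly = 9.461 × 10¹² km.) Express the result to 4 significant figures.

θ = 0.1796″ = 0.1796/206265 = 8.7072 × 10^-7 rad.
d = B/θ = (1.496 × 10^8) / (8.7072 × 10^-7) = 1.7181 × 10^14 km = (1.7181 × 10^14) / (9.461 × 10^12) ly = 18.16 ly.

18.16 ly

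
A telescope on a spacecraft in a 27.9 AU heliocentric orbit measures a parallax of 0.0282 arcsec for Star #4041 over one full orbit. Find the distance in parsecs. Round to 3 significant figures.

989 pc

With baseline B (in AU) and parallax p (in arcsec), d = B/p parsecs.
d = 27.9 / 0.0282 = 989.36 pc.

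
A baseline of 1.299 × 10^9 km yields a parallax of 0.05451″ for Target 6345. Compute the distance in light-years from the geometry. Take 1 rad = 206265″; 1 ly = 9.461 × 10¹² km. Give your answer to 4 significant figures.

θ = 0.05451″ = 0.05451/206265 = 2.6427 × 10^-7 rad.
d = B/θ = (1.299 × 10^9) / (2.6427 × 10^-7) = 4.9154 × 10^15 km = (4.9154 × 10^15) / (9.461 × 10^12) ly = 519.54 ly.

519.5 ly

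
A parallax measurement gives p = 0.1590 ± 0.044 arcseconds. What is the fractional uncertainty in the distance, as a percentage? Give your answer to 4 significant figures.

27.67%

For d = 1/p, |σ_d/d| = |σ_p/p|.
σ_p/p = 0.044 / 0.1590 = 0.27673 = 27.673%.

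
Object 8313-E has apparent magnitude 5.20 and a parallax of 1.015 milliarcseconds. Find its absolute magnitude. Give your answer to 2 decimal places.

M = -4.77

d = 1/p = 1/0.001015″ = 985.22 pc.
m − M = 5 log₁₀(985.22) − 5 = 14.9677 − 5 = 9.9677.
M = m − (m − M) = 5.20 − 9.9677 = -4.77.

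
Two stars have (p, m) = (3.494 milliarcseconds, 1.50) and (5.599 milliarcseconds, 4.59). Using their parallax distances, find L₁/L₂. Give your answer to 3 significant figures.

d₁ = 1/p₁ = 1/0.003494″ = 286.2 pc; d₂ = 1/p₂ = 1/0.005599″ = 178.6 pc.
M₁ = m₁ − 5 log₁₀ d₁ + 5 = 1.50 − 12.2833 + 5 = -5.7833.
M₂ = 4.59 − 11.2594 + 5 = -1.6694.
L₁/L₂ = 10^(0.4(M₂ − M₁)) = 10^(0.4 × 4.1139) = 10^1.64556 = 44.214.

L₁/L₂ = 44.2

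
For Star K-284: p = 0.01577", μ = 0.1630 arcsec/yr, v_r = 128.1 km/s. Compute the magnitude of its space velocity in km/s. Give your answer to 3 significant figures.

d = 1/p = 1/0.01577″ = 63.412 pc.
v_t = 4.740 μ d = 4.740 × 0.1630 × 63.412 = 48.993 km/s.
v = √(v_r² + v_t²) = √(128.1² + 48.993²) = √18809.9 = 137.15 km/s.

137 km/s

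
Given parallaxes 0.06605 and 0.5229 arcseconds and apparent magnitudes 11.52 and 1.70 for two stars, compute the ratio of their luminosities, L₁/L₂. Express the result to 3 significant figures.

L₁/L₂ = 0.00740

d₁ = 1/p₁ = 1/0.06605″ = 15.14 pc; d₂ = 1/p₂ = 1/0.5229″ = 1.9124 pc.
M₁ = m₁ − 5 log₁₀ d₁ + 5 = 11.52 − 5.9006 + 5 = 10.6194.
M₂ = 1.70 − 1.4079 + 5 = 5.2921.
L₁/L₂ = 10^(0.4(M₂ − M₁)) = 10^(0.4 × (-5.3273)) = 10^(-2.13092) = 0.0073974.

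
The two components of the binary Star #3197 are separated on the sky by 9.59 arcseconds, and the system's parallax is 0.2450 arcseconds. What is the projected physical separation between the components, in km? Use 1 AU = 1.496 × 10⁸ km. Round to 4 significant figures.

d = 1/p = 1/0.2450″ = 4.0816 pc.
At distance d (pc), an angle of θ arcsec spans θ·d AU: s = 9.59 × 4.0816 = 39.143 AU.
= 39.143 × 1.496 × 10⁸ km = 5.8558 × 10^9 km.

5.856 × 10^9 km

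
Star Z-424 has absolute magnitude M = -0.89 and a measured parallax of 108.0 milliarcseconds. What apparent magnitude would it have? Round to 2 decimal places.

d = 1/p = 1/0.1080″ = 9.2593 pc.
m − M = 5 log₁₀ d − 5 = 5 log₁₀(9.2593) − 5 = 4.8329 − 5 = -0.1671.
m = M + (m − M) = -0.89 + (-0.1671) = -1.06.

m = -1.06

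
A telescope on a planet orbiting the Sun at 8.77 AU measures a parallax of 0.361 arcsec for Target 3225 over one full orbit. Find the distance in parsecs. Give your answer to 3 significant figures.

With baseline B (in AU) and parallax p (in arcsec), d = B/p parsecs.
d = 8.77 / 0.361 = 24.294 pc.

24.3 pc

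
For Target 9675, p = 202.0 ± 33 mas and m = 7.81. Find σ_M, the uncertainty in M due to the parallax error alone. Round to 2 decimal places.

σ_M = 0.35 mag

M = m − 5 log₁₀ d + 5 = m + 5 log₁₀ p + 5, so ∂M/∂p = 5/(p ln 10).
σ_M = (5/ln 10) · (σ_p/p) = 2.1715 × 33/202.0 = 2.1715 × 0.16337 = 0.35476.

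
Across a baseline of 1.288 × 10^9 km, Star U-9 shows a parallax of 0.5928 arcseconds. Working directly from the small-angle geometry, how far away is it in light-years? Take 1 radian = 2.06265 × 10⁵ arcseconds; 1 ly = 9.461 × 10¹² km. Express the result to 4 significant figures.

θ = 0.5928″ = 0.5928/206265 = 2.8740 × 10^-6 rad.
d = B/θ = (1.288 × 10^9) / (2.8740 × 10^-6) = 4.4816 × 10^14 km = (4.4816 × 10^14) / (9.461 × 10^12) ly = 47.369 ly.

47.37 ly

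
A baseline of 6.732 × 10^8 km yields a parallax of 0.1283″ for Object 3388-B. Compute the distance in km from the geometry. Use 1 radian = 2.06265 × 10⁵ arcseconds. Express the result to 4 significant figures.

1.082 × 10^15 km

θ = 0.1283″ = 0.1283/206265 = 6.2202 × 10^-7 rad.
d = B/θ = (6.732 × 10^8) / (6.2202 × 10^-7) = 1.0823 × 10^15 km.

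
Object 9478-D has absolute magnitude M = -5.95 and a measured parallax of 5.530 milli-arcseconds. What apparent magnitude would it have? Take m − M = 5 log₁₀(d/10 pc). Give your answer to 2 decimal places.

m = 0.34

d = 1/p = 1/0.005530″ = 180.83 pc.
m − M = 5 log₁₀ d − 5 = 5 log₁₀(180.83) − 5 = 11.2864 − 5 = 6.2864.
m = M + (m − M) = -5.95 + 6.2864 = 0.34.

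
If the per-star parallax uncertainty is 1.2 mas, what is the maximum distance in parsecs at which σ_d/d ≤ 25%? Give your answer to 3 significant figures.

σ_d/d = σ_p/p, so the condition is σ_p/p ≤ 0.25, i.e. p ≥ σ_p/0.25.
p_min = 1.2/0.25 = 4.8 mas = 0.0048 arcsec.
d_max = 1/p_min = 1/0.0048 = 208.33 pc.

208 pc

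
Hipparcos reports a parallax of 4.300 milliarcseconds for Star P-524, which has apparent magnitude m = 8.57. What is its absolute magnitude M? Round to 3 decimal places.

d = 1/p = 1/0.004300″ = 232.56 pc.
m − M = 5 log₁₀(232.56) − 5 = 11.8327 − 5 = 6.8327.
M = m − (m − M) = 8.57 − 6.8327 = 1.737.

M = 1.737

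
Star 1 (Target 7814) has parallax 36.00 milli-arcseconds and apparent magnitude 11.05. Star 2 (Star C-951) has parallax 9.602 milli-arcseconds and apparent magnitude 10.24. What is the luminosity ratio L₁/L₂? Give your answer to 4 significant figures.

L₁/L₂ = 0.03374

d₁ = 1/p₁ = 1/0.03600″ = 27.778 pc; d₂ = 1/p₂ = 1/0.009602″ = 104.14 pc.
M₁ = m₁ − 5 log₁₀ d₁ + 5 = 11.05 − 7.2185 + 5 = 8.8315.
M₂ = 10.24 − 10.0881 + 5 = 5.1519.
L₁/L₂ = 10^(0.4(M₂ − M₁)) = 10^(0.4 × (-3.6796)) = 10^(-1.47184) = 0.033741.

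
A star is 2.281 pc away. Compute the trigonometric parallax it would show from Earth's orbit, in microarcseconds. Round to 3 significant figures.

p = 1/d = 1/2.281 = 0.4384 arcsec.
= 0.4384 × 10⁶ = 4.3840 × 10^5 μas.

438000 μas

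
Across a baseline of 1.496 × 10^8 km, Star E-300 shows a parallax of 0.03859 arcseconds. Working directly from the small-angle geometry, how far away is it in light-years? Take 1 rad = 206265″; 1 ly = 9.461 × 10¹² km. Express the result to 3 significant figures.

θ = 0.03859″ = 0.03859/206265 = 1.8709 × 10^-7 rad.
d = B/θ = (1.496 × 10^8) / (1.8709 × 10^-7) = 7.9962 × 10^14 km = (7.9962 × 10^14) / (9.461 × 10^12) ly = 84.517 ly.

84.5 ly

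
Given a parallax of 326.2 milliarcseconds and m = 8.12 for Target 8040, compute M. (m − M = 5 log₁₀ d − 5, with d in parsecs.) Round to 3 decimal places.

M = 10.687

d = 1/p = 1/0.3262″ = 3.0656 pc.
m − M = 5 log₁₀(3.0656) − 5 = 2.4326 − 5 = -2.5674.
M = m − (m − M) = 8.12 − (-2.5674) = 10.687.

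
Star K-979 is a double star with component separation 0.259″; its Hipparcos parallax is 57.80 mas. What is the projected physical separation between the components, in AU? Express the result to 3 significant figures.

4.48 AU

d = 1/p = 1/0.05780″ = 17.301 pc.
At distance d (pc), an angle of θ arcsec spans θ·d AU: s = 0.259 × 17.301 = 4.481 AU.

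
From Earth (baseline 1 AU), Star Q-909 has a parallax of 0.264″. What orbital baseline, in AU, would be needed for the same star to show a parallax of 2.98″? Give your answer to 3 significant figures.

Parallax scales linearly with baseline: p ∝ B, so B = p_target / p_Earth × 1 AU.
B = 2.98 / 0.264 = 11.288 AU.

11.3 AU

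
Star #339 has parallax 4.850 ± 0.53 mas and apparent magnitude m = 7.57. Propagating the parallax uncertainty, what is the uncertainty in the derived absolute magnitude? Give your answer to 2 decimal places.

M = m − 5 log₁₀ d + 5 = m + 5 log₁₀ p + 5, so ∂M/∂p = 5/(p ln 10).
σ_M = (5/ln 10) · (σ_p/p) = 2.1715 × 0.53/4.850 = 2.1715 × 0.10928 = 0.2373.

σ_M = 0.24 mag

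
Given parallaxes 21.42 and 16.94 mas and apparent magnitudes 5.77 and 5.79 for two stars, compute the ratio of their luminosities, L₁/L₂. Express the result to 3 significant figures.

L₁/L₂ = 0.637

d₁ = 1/p₁ = 1/0.02142″ = 46.685 pc; d₂ = 1/p₂ = 1/0.01694″ = 59.032 pc.
M₁ = m₁ − 5 log₁₀ d₁ + 5 = 5.77 − 8.3459 + 5 = 2.4241.
M₂ = 5.79 − 8.8554 + 5 = 1.9346.
L₁/L₂ = 10^(0.4(M₂ − M₁)) = 10^(0.4 × (-0.4895)) = 10^(-0.19580) = 0.63709.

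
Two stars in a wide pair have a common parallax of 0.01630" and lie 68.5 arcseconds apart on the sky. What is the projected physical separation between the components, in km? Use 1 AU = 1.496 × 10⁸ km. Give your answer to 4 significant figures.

6.287 × 10^11 km

d = 1/p = 1/0.01630″ = 61.35 pc.
At distance d (pc), an angle of θ arcsec spans θ·d AU: s = 68.5 × 61.35 = 4202.5 AU.
= 4202.5 × 1.496 × 10⁸ km = 6.2869 × 10^11 km.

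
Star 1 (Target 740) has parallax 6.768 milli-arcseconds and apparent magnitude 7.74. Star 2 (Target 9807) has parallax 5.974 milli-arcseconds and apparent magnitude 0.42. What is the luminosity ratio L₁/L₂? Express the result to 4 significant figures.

L₁/L₂ = 0.0009196

d₁ = 1/p₁ = 1/0.006768″ = 147.75 pc; d₂ = 1/p₂ = 1/0.005974″ = 167.39 pc.
M₁ = m₁ − 5 log₁₀ d₁ + 5 = 7.74 − 10.8476 + 5 = 1.8924.
M₂ = 0.42 − 11.1186 + 5 = -5.6986.
L₁/L₂ = 10^(0.4(M₂ − M₁)) = 10^(0.4 × (-7.5910)) = 10^(-3.03640) = 0.0009196.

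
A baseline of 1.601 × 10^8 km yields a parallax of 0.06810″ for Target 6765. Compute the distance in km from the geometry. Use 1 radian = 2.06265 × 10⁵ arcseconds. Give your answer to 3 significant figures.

θ = 0.06810″ = 0.06810/206265 = 3.3016 × 10^-7 rad.
d = B/θ = (1.601 × 10^8) / (3.3016 × 10^-7) = 4.8492 × 10^14 km.

4.85 × 10^14 km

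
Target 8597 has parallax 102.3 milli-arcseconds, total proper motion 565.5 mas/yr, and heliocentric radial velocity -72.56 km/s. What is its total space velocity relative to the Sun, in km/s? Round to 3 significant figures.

d = 1/p = 1/0.1023″ = 9.7752 pc.
μ = 565.5 mas/yr = 0.5655 ″/yr.
v_t = 4.740 μ d = 4.740 × 0.5655 × 9.7752 = 26.202 km/s.
v = √(v_r² + v_t²) = √((-72.56)² + 26.202²) = √5951.5 = 77.146 km/s.

77.1 km/s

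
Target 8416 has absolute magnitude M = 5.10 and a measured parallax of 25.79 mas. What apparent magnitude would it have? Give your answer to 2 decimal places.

m = 8.04

d = 1/p = 1/0.02579″ = 38.775 pc.
m − M = 5 log₁₀ d − 5 = 5 log₁₀(38.775) − 5 = 7.9428 − 5 = 2.9428.
m = M + (m − M) = 5.10 + 2.9428 = 8.04.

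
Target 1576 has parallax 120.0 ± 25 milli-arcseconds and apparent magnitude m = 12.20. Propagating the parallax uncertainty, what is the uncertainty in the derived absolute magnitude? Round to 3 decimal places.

σ_M = 0.452 mag

M = m − 5 log₁₀ d + 5 = m + 5 log₁₀ p + 5, so ∂M/∂p = 5/(p ln 10).
σ_M = (5/ln 10) · (σ_p/p) = 2.1715 × 25/120.0 = 2.1715 × 0.20833 = 0.45239.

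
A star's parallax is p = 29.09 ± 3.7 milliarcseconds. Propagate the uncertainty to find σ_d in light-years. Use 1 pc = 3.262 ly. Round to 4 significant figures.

14.26 ly

d = 1/p, so σ_d = σ_p / p².
σ_d = 0.00370 / (0.02909)² = 0.00370 / 0.00084623 = 4.3723 pc = 4.3723 × 3.262 ly = 14.262 ly.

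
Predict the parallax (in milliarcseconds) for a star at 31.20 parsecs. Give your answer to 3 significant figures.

32.1 mas

p = 1/d = 1/31.2 = 0.032051 arcsec.
= 0.032051 × 1000 = 32.051 mas.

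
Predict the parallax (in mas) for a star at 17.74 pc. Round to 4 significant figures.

56.37 mas

p = 1/d = 1/17.74 = 0.05637 arcsec.
= 0.05637 × 1000 = 56.37 mas.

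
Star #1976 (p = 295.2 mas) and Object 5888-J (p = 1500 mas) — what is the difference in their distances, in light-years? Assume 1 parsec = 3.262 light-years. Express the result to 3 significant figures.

8.88 ly

d_A = 1/0.2952″ = 3.3875 pc; d_B = 1/1.500″ = 0.66667 pc.
|d_B − d_A| = |0.66667 − 3.3875| = 2.7208 pc = 2.7208 × 3.262 ly = 8.8752 ly.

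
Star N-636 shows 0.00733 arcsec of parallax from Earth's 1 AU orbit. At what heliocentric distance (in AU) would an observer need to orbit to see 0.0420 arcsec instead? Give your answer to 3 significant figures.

5.73 AU

Parallax scales linearly with baseline: p ∝ B, so B = p_target / p_Earth × 1 AU.
B = 0.0420 / 0.00733 = 5.7299 AU.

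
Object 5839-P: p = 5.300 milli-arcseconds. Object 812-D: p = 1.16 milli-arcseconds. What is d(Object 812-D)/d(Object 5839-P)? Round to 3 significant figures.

Since d = 1/p, d_B/d_A = p_A/p_B.
= 5.300 / 1.16 = 4.569.

4.57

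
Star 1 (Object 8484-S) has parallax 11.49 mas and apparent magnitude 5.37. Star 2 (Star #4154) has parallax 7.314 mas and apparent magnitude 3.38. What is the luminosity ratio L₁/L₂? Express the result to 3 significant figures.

L₁/L₂ = 0.0648

d₁ = 1/p₁ = 1/0.01149″ = 87.032 pc; d₂ = 1/p₂ = 1/0.007314″ = 136.72 pc.
M₁ = m₁ − 5 log₁₀ d₁ + 5 = 5.37 − 9.6984 + 5 = 0.6716.
M₂ = 3.38 − 10.6792 + 5 = -2.2992.
L₁/L₂ = 10^(0.4(M₂ − M₁)) = 10^(0.4 × (-2.9708)) = 10^(-1.18832) = 0.064816.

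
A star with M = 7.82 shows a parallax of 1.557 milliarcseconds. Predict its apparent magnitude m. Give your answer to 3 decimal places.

m = 16.859

d = 1/p = 1/0.001557″ = 642.26 pc.
m − M = 5 log₁₀ d − 5 = 5 log₁₀(642.26) − 5 = 14.0386 − 5 = 9.0386.
m = M + (m − M) = 7.82 + 9.0386 = 16.859.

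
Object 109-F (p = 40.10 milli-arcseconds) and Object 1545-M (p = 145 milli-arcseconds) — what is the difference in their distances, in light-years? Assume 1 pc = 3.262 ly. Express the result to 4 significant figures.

58.85 ly

d_A = 1/0.04010″ = 24.938 pc; d_B = 1/0.1450″ = 6.8966 pc.
|d_B − d_A| = |6.8966 − 24.938| = 18.041 pc = 18.041 × 3.262 ly = 58.85 ly.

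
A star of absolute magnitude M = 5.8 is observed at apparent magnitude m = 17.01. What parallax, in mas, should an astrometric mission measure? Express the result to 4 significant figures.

m − M = 17.01 − 5.8 = 11.21.
d = 10^((m−M)/5 + 1) = 10^3.242 = 1745.8 pc.
p = 1/d = 1/1745.8 = 0.0005728 arcsec = 0.5728 mas.

0.5728 mas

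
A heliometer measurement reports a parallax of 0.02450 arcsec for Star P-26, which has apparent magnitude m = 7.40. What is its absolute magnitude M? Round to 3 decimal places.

M = 4.346

d = 1/p = 1/0.02450″ = 40.816 pc.
m − M = 5 log₁₀(40.816) − 5 = 8.0542 − 5 = 3.0542.
M = m − (m − M) = 7.40 − 3.0542 = 4.346.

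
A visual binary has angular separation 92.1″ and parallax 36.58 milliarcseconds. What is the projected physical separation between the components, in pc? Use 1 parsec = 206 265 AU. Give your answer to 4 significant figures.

0.01221 pc

d = 1/p = 1/0.03658″ = 27.337 pc.
At distance d (pc), an angle of θ arcsec spans θ·d AU: s = 92.1 × 27.337 = 2517.7 AU.
= 2517.7 / 206265 = 0.012206 pc.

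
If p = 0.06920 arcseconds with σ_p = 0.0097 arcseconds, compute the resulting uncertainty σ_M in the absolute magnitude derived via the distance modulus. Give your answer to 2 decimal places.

M = m − 5 log₁₀ d + 5 = m + 5 log₁₀ p + 5, so ∂M/∂p = 5/(p ln 10).
σ_M = (5/ln 10) · (σ_p/p) = 2.1715 × 0.0097/0.06920 = 2.1715 × 0.14017 = 0.30438.

σ_M = 0.30 mag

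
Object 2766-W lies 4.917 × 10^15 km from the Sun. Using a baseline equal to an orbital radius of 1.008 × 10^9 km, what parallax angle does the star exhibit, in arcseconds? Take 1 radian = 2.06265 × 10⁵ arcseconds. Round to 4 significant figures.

θ ≈ B/d = (1.008 × 10^9) / (4.917 × 10^15) = 2.0500 × 10^-7 rad.
In arcseconds: 2.0500 × 10^-7 × 206265 = 0.042284″.

0.04228 arcsec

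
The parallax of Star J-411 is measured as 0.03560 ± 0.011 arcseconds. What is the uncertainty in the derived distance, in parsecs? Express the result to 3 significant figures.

8.68 pc

d = 1/p, so σ_d = σ_p / p².
σ_d = 0.0110 / (0.03560)² = 0.0110 / 0.0012674 = 8.6792 pc.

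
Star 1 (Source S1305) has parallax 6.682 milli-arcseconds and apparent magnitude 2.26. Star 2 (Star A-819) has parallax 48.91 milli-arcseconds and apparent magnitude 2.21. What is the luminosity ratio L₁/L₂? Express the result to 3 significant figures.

d₁ = 1/p₁ = 1/0.006682″ = 149.66 pc; d₂ = 1/p₂ = 1/0.04891″ = 20.446 pc.
M₁ = m₁ − 5 log₁₀ d₁ + 5 = 2.26 − 10.8755 + 5 = -3.6155.
M₂ = 2.21 − 6.5530 + 5 = 0.6570.
L₁/L₂ = 10^(0.4(M₂ − M₁)) = 10^(0.4 × 4.2725) = 10^1.70900 = 51.168.

L₁/L₂ = 51.2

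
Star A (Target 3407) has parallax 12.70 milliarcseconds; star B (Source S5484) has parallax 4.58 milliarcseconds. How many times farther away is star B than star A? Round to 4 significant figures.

Since d = 1/p, d_B/d_A = p_A/p_B.
= 12.70 / 4.58 = 2.7729.

2.773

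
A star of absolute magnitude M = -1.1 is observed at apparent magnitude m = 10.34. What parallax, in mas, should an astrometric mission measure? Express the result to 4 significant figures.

0.5152 mas

m − M = 10.34 − (-1.1) = 11.44.
d = 10^((m−M)/5 + 1) = 10^3.288 = 1940.9 pc.
p = 1/d = 1/1940.9 = 0.00051522 arcsec = 0.51522 mas.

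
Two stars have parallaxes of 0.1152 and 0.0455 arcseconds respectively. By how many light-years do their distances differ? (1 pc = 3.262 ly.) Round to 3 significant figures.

d_A = 1/0.1152″ = 8.6806 pc; d_B = 1/0.04550″ = 21.978 pc.
|d_B − d_A| = |21.978 − 8.6806| = 13.297 pc = 13.297 × 3.262 ly = 43.375 ly.

43.4 ly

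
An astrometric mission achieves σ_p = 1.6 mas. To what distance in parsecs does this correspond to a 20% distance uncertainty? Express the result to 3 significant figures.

125 pc

σ_d/d = σ_p/p, so the condition is σ_p/p ≤ 0.20, i.e. p ≥ σ_p/0.20.
p_min = 1.6/0.20 = 8 mas = 0.008 arcsec.
d_max = 1/p_min = 1/0.008 = 125 pc.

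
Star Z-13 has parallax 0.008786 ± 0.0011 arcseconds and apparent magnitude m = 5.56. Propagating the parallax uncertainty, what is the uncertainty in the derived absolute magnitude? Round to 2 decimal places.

M = m − 5 log₁₀ d + 5 = m + 5 log₁₀ p + 5, so ∂M/∂p = 5/(p ln 10).
σ_M = (5/ln 10) · (σ_p/p) = 2.1715 × 0.0011/0.008786 = 2.1715 × 0.1252 = 0.27187.

σ_M = 0.27 mag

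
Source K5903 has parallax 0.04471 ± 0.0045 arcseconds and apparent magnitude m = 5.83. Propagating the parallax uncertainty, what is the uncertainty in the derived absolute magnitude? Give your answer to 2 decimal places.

σ_M = 0.22 mag

M = m − 5 log₁₀ d + 5 = m + 5 log₁₀ p + 5, so ∂M/∂p = 5/(p ln 10).
σ_M = (5/ln 10) · (σ_p/p) = 2.1715 × 0.0045/0.04471 = 2.1715 × 0.10065 = 0.21856.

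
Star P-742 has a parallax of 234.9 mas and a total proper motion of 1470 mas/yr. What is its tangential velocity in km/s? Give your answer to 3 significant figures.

d = 1/p = 1/0.2349″ = 4.2571 pc.
μ = 1470 mas/yr = 1.47 ″/yr.
v_t = 4.74 × μ × d = 4.74 × 1.47 × 4.2571 = 29.663 km/s.

29.7 km/s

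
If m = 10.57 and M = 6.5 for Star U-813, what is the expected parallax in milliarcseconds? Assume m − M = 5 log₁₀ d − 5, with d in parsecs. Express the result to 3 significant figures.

15.3 mas

m − M = 10.57 − 6.5 = 4.07.
d = 10^((m−M)/5 + 1) = 10^1.814 = 65.163 pc.
p = 1/d = 1/65.163 = 0.015346 arcsec = 15.346 mas.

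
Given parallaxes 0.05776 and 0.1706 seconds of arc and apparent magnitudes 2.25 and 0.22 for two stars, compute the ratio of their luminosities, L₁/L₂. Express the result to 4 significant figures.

L₁/L₂ = 1.345

d₁ = 1/p₁ = 1/0.05776″ = 17.313 pc; d₂ = 1/p₂ = 1/0.1706″ = 5.8617 pc.
M₁ = m₁ − 5 log₁₀ d₁ + 5 = 2.25 − 6.1919 + 5 = 1.0581.
M₂ = 0.22 − 3.8401 + 5 = 1.3799.
L₁/L₂ = 10^(0.4(M₂ − M₁)) = 10^(0.4 × 0.3218) = 10^0.12872 = 1.345.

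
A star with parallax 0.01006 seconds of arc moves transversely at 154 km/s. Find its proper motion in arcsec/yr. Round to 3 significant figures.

d = 1/p = 1/0.01006″ = 99.404 pc.
μ = v_t / (4.74 d) = 154 / (4.74 × 99.404) = 154 / 471.17 = 0.32685 ″/yr.

0.327 arcsec/yr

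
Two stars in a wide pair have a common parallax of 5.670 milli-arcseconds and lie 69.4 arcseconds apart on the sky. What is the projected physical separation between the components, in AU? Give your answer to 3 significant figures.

12200 AU

d = 1/p = 1/0.005670″ = 176.37 pc.
At distance d (pc), an angle of θ arcsec spans θ·d AU: s = 69.4 × 176.37 = 12240 AU.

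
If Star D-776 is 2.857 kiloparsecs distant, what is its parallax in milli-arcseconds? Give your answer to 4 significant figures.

0.3500 mas

d = 2.857 kpc = 2857 pc.
p = 1/d = 1/2857 = 0.00035002 arcsec.
= 0.00035002 × 1000 = 0.35002 mas.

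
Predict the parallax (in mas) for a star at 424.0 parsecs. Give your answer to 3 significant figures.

p = 1/d = 1/424 = 0.0023585 arcsec.
= 0.0023585 × 1000 = 2.3585 mas.

2.36 mas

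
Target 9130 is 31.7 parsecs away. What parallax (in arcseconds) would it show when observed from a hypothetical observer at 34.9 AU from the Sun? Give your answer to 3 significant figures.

1.10 arcsec

p (arcsec) = B (AU) / d (pc).
p = 34.9 / 31.7 = 1.1009 arcsec.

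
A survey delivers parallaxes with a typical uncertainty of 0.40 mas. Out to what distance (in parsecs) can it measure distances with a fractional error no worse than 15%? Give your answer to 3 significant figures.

375 pc

σ_d/d = σ_p/p, so the condition is σ_p/p ≤ 0.15, i.e. p ≥ σ_p/0.15.
p_min = 0.40/0.15 = 2.6667 mas = 0.0026667 arcsec.
d_max = 1/p_min = 1/0.0026667 = 375 pc.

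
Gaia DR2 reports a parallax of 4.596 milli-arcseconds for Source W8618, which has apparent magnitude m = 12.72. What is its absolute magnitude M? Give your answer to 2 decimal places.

M = 6.03

d = 1/p = 1/0.004596″ = 217.58 pc.
m − M = 5 log₁₀(217.58) − 5 = 11.6881 − 5 = 6.6881.
M = m − (m − M) = 12.72 − 6.6881 = 6.03.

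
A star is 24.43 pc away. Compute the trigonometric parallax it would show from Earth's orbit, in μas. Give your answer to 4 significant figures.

40930 μas

p = 1/d = 1/24.43 = 0.040933 arcsec.
= 0.040933 × 10⁶ = 40933 μas.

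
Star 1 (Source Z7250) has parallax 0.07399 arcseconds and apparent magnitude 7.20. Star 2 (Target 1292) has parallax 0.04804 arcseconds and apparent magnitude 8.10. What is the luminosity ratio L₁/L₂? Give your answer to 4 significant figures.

L₁/L₂ = 0.9657

d₁ = 1/p₁ = 1/0.07399″ = 13.515 pc; d₂ = 1/p₂ = 1/0.04804″ = 20.816 pc.
M₁ = m₁ − 5 log₁₀ d₁ + 5 = 7.20 − 5.6541 + 5 = 6.5459.
M₂ = 8.10 − 6.5920 + 5 = 6.5080.
L₁/L₂ = 10^(0.4(M₂ − M₁)) = 10^(0.4 × (-0.0379)) = 10^(-0.01516) = 0.9657.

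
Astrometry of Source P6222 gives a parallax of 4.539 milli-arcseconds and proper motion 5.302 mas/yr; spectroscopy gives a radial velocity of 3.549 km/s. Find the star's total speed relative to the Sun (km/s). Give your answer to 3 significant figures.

d = 1/p = 1/0.004539″ = 220.31 pc.
μ = 5.302 mas/yr = 0.005302 ″/yr.
v_t = 4.740 μ d = 4.740 × 0.005302 × 220.31 = 5.5367 km/s.
v = √(v_r² + v_t²) = √(3.549² + 5.5367²) = √43.2504 = 6.5765 km/s.

6.58 km/s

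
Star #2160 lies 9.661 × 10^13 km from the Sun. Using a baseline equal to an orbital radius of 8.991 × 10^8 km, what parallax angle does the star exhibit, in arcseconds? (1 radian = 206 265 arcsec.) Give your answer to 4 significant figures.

1.920 arcsec

θ ≈ B/d = (8.991 × 10^8) / (9.661 × 10^13) = 9.3065 × 10^-6 rad.
In arcseconds: 9.3065 × 10^-6 × 206265 = 1.9196″.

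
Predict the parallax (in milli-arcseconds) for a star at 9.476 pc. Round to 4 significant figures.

p = 1/d = 1/9.476 = 0.10553 arcsec.
= 0.10553 × 1000 = 105.53 mas.

105.5 mas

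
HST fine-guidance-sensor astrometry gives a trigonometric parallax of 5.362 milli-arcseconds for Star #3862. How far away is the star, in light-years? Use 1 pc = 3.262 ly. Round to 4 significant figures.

608.4 light years

p = 5.362 milli-arcseconds = 0.005362 arcsec.
d = 1/p = 1/0.005362 = 186.5 pc.
In light-years: 186.5 × 3.262 = 608.36 ly.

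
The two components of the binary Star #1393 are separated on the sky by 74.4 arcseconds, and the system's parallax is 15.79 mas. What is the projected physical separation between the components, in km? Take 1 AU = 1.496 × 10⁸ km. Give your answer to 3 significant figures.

7.05 × 10^11 km

d = 1/p = 1/0.01579″ = 63.331 pc.
At distance d (pc), an angle of θ arcsec spans θ·d AU: s = 74.4 × 63.331 = 4711.8 AU.
= 4711.8 × 1.496 × 10⁸ km = 7.0489 × 10^11 km.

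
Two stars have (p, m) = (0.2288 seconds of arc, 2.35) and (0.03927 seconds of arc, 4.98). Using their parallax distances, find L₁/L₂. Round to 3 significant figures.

L₁/L₂ = 0.332

d₁ = 1/p₁ = 1/0.2288″ = 4.3706 pc; d₂ = 1/p₂ = 1/0.03927″ = 25.465 pc.
M₁ = m₁ − 5 log₁₀ d₁ + 5 = 2.35 − 3.2027 + 5 = 4.1473.
M₂ = 4.98 − 7.0297 + 5 = 2.9503.
L₁/L₂ = 10^(0.4(M₂ − M₁)) = 10^(0.4 × (-1.1970)) = 10^(-0.47880) = 0.33205.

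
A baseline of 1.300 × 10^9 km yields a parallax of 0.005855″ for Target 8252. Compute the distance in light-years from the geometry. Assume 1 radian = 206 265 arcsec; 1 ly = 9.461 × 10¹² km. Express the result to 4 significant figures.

4841 ly

θ = 0.005855″ = 0.005855/206265 = 2.8386 × 10^-8 rad.
d = B/θ = (1.300 × 10^9) / (2.8386 × 10^-8) = 4.5797 × 10^16 km = (4.5797 × 10^16) / (9.461 × 10^12) ly = 4840.6 ly.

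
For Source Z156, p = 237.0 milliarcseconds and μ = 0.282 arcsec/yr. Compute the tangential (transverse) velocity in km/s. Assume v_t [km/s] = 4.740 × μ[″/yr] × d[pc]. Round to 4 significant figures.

d = 1/p = 1/0.2370″ = 4.2194 pc.
v_t = 4.74 × μ × d = 4.74 × 0.282 × 4.2194 = 5.64 km/s.

5.640 km/s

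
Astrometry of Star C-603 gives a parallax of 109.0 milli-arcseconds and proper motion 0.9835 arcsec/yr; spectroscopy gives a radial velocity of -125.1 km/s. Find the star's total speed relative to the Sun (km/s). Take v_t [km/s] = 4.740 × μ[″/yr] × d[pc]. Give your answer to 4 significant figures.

d = 1/p = 1/0.1090″ = 9.1743 pc.
v_t = 4.740 μ d = 4.740 × 0.9835 × 9.1743 = 42.769 km/s.
v = √(v_r² + v_t²) = √((-125.1)² + 42.769²) = √17479.2 = 132.21 km/s.

132.2 km/s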